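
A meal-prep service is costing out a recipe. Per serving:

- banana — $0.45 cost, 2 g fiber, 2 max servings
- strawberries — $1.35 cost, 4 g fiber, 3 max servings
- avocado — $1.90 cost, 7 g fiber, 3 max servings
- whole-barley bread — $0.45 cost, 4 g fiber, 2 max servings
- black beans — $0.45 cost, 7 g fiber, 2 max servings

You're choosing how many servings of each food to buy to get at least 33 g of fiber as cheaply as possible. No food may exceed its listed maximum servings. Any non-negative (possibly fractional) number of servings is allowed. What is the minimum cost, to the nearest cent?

$4.60

Cost per g of fiber: black beans $0.0643, whole-barley bread $0.1125, banana $0.2250, avocado $0.2714, strawberries $0.3375.
Take 2 servings of black beans: +14.0 g fiber for $0.90 (total $0.90, still need 19.0 g).
Take 2 servings of whole-barley bread: +8.0 g fiber for $0.90 (total $1.80, still need 11.0 g).
Take 2 servings of banana: +4.0 g fiber for $0.90 (total $2.70, still need 7.0 g).
Take 1 serving of avocado: +7.0 g fiber for $1.90 (total $4.60, still need 0.0 g).
Greedy by cheapest-per-g is optimal for a single linear constraint, so the minimum cost is $4.60.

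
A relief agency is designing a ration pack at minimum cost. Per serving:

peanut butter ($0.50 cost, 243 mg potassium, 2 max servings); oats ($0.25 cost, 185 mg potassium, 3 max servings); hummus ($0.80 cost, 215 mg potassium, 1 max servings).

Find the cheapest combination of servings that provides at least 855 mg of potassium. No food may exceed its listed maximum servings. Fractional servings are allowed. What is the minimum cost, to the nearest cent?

Cost per mg of potassium: oats $0.0014, peanut butter $0.0021, hummus $0.0037.
Take 3 servings of oats: +555.0 mg potassium for $0.75 (total $0.75, still need 300.0 mg).
Take 1.235 servings of peanut butter: +300.0 mg potassium for $0.62 (total $1.37, still need 0.0 mg).
Greedy by cheapest-per-mg is optimal for a single linear constraint, so the minimum cost is $1.37.

$1.37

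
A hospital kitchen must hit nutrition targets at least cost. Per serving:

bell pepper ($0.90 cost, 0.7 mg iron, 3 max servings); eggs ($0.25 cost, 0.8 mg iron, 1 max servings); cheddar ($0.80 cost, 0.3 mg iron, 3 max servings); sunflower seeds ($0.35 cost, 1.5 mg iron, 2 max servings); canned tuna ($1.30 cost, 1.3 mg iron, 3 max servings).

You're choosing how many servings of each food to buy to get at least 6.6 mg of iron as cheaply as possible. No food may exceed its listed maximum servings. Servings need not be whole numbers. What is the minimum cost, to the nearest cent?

Cost per mg of iron: sunflower seeds $0.2333, eggs $0.3125, canned tuna $1.0000, bell pepper $1.2857, cheddar $2.6667.
Take 2 servings of sunflower seeds: +3.0 mg iron for $0.70 (total $0.70, still need 3.6 mg).
Take 1 serving of eggs: +0.8 mg iron for $0.25 (total $0.95, still need 2.8 mg).
Take 2.154 servings of canned tuna: +2.8 mg iron for $2.80 (total $3.75, still need 0.0 mg).
Filling from the cheapest source first is optimal under one linear minimum: $3.75.

$3.75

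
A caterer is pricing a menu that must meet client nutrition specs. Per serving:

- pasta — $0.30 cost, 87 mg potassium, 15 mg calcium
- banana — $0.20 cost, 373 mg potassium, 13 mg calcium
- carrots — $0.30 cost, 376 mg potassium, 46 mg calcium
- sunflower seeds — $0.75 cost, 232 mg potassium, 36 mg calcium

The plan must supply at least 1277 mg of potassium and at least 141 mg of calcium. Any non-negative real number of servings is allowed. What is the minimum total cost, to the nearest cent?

$0.97

pasta only: max(1277/87, 141/15) = 14.68 servings → $4.40.
banana only: max(1277/373, 141/13) = 10.85 servings → $2.17.
carrots only: max(1277/376, 141/46) = 3.396 servings → $1.02.
sunflower seeds only: max(1277/232, 141/36) = 5.504 servings → $4.13.
pasta + banana with both tight: 8.063 servings and 1.543 servings → $2.73.
pasta + carrots: the both-tight solution has a negative serving — not a feasible corner.
pasta + sunflower seeds: intersection lies outside the first quadrant.
banana + carrots with both tight: 0.4667 servings and 2.933 servings → $0.97.
banana + sunflower seeds with both tight: 1.274 servings and 3.457 servings → $2.85.
carrots + sunflower seeds with both targets exact would need a negative amount; discard.
The minimum over all feasible corners is $0.97.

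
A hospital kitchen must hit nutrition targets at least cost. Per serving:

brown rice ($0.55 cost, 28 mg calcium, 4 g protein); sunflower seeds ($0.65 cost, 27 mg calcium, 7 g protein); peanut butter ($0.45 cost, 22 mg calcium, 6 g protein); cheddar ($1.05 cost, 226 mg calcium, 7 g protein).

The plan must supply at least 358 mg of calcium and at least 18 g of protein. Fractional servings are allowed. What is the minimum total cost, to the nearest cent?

$2.12

Check every corner: each single food scaled to meet both minima, and each pair solved so both constraints bind.
brown rice only: max(358/28, 18/4) = 12.79 servings → $7.03.
sunflower seeds only: max(358/27, 18/7) = 13.26 servings → $8.62.
peanut butter only: max(358/22, 18/6) = 16.27 servings → $7.32.
cheddar only: max(358/226, 18/7) = 2.571 servings → $2.70.
brown rice + sunflower seeds: intersection lies outside the first quadrant.
brown rice + peanut butter with both targets exact would need a negative amount; discard.
brown rice + cheddar with both tight: 2.206 servings and 1.311 servings → $2.59.
sunflower seeds + peanut butter with both targets exact would need a negative amount; discard.
sunflower seeds + cheddar with both tight: 1.121 servings and 1.45 servings → $2.25.
peanut butter + cheddar with both tight: 1.3 servings and 1.458 servings → $2.12.
The minimum over all feasible corners is $2.12.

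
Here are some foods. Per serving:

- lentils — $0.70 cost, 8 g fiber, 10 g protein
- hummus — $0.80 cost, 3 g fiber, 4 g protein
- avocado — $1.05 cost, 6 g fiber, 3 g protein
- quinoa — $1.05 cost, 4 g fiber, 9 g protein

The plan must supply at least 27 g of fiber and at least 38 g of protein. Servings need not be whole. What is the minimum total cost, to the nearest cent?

$2.66

Check every corner: each single food scaled to meet both minima, and each pair solved so both constraints bind.
lentils only: max(27/8, 38/10) = 3.8 servings → $2.66.
hummus only: max(27/3, 38/4) = 9.5 servings → $7.60.
avocado only: max(27/6, 38/3) = 12.67 servings → $13.30.
quinoa only: max(27/4, 38/9) = 6.75 servings → $7.09.
lentils + hummus with both targets exact would need a negative amount; discard.
lentils + avocado with both targets exact would need a negative amount; discard.
lentils + quinoa with both tight: 2.844 servings and 1.062 servings → $3.11.
hummus + avocado: the both-tight solution has a negative serving — not a feasible corner.
hummus + quinoa with both tight: 8.273 servings and 0.5455 servings → $7.19.
avocado + quinoa with both tight: 2.167 servings and 3.5 servings → $5.95.
Cheapest feasible corner: $2.66.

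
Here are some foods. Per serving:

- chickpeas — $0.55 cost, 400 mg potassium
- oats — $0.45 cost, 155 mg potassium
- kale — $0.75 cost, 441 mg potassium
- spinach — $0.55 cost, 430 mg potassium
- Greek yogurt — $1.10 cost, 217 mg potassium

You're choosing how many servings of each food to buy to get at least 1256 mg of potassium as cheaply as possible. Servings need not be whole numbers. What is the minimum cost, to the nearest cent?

Cost per mg of potassium: spinach $0.0013, chickpeas $0.0014, kale $0.0017, oats $0.0029, Greek yogurt $0.0051.
With no serving limits, use only spinach: 1256 mg / 430 mg = 2.921 servings × $0.55 = $1.61.

$1.61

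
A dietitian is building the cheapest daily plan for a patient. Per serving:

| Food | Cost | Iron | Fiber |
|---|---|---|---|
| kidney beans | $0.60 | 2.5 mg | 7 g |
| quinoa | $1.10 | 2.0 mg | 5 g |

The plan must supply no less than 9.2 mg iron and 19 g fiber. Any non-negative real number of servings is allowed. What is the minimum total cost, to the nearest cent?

$2.21

This is a tiny linear program; its minimum lies at a vertex of the feasible set. List the vertices and price them.
kidney beans only: max(9.2/2.5, 19/7) = 3.68 servings → $2.21.
quinoa only: max(9.2/2.0, 19/5) = 4.6 servings → $5.06.
kidney beans + quinoa with both targets exact would need a negative amount; discard.
So the least-cost plan costs $2.21.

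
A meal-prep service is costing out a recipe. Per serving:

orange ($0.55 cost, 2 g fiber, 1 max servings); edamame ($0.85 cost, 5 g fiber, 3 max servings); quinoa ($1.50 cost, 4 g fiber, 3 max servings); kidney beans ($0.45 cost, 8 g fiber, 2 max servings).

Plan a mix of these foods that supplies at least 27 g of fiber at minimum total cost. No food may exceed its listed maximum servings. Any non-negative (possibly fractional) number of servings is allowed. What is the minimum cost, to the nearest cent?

Cost per g of fiber: kidney beans $0.0563, edamame $0.1700, orange $0.2750, quinoa $0.3750.
Take 2 servings of kidney beans: +16.0 g fiber for $0.90 (total $0.90, still need 11.0 g).
Take 2.2 servings of edamame: +11.0 g fiber for $1.87 (total $2.77, still need 0.0 g).
Filling from the cheapest source first is optimal under one linear minimum: $2.77.

$2.77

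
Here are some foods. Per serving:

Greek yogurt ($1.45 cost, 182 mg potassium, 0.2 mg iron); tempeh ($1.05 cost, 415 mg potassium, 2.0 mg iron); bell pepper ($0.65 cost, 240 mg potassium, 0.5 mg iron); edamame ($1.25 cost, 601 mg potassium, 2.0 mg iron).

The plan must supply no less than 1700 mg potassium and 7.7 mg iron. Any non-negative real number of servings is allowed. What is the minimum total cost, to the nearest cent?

$4.15

For a min-cost LP with two ≥-constraints, a basic feasible solution has at most two positive variables.
Greek yogurt only: max(1700/182, 7.7/0.2) = 38.5 servings → $55.83.
tempeh only: max(1700/415, 7.7/2.0) = 4.096 servings → $4.30.
bell pepper only: max(1700/240, 7.7/0.5) = 15.4 servings → $10.01.
edamame only: max(1700/601, 7.7/2.0) = 3.85 servings → $4.81.
Greek yogurt + tempeh with both tight: 0.7278 servings and 3.777 servings → $5.02.
Greek yogurt + bell pepper: the both-tight solution has a negative serving — not a feasible corner.
Greek yogurt + edamame: the both-tight solution has a negative serving — not a feasible corner.
tempeh + bell pepper with both tight: 3.662 servings and 0.7505 servings → $4.33.
tempeh + edamame with both tight: 3.3 servings and 0.5497 servings → $4.15.
bell pepper + edamame: intersection lies outside the first quadrant.
The minimum over all feasible corners is $4.15.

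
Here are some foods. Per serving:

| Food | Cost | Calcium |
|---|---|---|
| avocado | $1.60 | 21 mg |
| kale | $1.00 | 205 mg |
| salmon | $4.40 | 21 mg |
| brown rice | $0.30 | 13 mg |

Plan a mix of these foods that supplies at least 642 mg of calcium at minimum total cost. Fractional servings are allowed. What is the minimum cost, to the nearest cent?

$3.13

Cost per mg of calcium: kale $0.0049, brown rice $0.0231, avocado $0.0762, salmon $0.2095.
With no serving limits, use only kale: 642 mg / 205 mg = 3.132 servings × $1.00 = $3.13.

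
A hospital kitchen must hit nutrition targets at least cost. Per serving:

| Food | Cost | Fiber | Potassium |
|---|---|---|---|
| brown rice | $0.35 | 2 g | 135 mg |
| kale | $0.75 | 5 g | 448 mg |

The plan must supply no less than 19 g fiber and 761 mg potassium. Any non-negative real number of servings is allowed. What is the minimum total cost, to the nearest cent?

$2.85

The cheapest plan sits at a corner of the feasible region — with two constraints it uses at most two foods.
brown rice only: max(19/2, 761/135) = 9.5 servings → $3.33.
kale only: max(19/5, 761/448) = 3.8 servings → $2.85.
brown rice + kale: the both-tight solution has a negative serving — not a feasible corner.
The minimum over all feasible corners is $2.85.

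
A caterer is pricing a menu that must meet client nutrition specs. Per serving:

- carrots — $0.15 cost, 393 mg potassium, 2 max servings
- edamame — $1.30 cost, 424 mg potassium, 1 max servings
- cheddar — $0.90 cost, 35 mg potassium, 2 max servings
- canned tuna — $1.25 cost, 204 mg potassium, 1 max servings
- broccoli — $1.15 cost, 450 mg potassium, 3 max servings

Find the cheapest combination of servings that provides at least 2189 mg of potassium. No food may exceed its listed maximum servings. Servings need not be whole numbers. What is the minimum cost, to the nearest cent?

$3.91

Cost per mg of potassium: carrots $0.0004, broccoli $0.0026, edamame $0.0031, canned tuna $0.0061, cheddar $0.0257.
Take 2 servings of carrots: +786.0 mg potassium for $0.30 (total $0.30, still need 1403.0 mg).
Take 3 servings of broccoli: +1350.0 mg potassium for $3.45 (total $3.75, still need 53.0 mg).
Take 0.125 servings of edamame: +53.0 mg potassium for $0.16 (total $3.91, still need 0.0 mg).
Greedy by cheapest-per-mg is optimal for a single linear constraint, so the minimum cost is $3.91.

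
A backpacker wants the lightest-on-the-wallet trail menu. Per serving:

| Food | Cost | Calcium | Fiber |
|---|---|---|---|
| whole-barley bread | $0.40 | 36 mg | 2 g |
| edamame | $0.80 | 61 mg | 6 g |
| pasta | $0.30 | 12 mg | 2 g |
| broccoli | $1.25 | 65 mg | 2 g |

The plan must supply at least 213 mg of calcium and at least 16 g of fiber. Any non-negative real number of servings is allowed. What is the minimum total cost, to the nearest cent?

Check every corner: each single food scaled to meet both minima, and each pair solved so both constraints bind.
whole-barley bread only: max(213/36, 16/2) = 8 servings → $3.20.
edamame only: max(213/61, 16/6) = 3.492 servings → $2.79.
pasta only: max(213/12, 16/2) = 17.75 servings → $5.33.
broccoli only: max(213/65, 16/2) = 8 servings → $10.00.
whole-barley bread + edamame with both tight: 3.213 servings and 1.596 servings → $2.56.
whole-barley bread + pasta with both tight: 4.875 servings and 3.125 servings → $2.89.
whole-barley bread + broccoli: intersection lies outside the first quadrant.
edamame + pasta: intersection lies outside the first quadrant.
edamame + broccoli with both tight: 2.291 servings and 1.127 servings → $3.24.
pasta + broccoli with both tight: 5.792 servings and 2.208 servings → $4.50.
So the least-cost plan costs $2.56.

$2.56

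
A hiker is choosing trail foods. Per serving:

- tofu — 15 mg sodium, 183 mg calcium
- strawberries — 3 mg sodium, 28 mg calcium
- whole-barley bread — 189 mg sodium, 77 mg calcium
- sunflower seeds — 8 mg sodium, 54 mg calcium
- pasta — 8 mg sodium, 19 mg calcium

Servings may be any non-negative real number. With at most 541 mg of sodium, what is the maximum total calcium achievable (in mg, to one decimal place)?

6600.2 mg

Calcium per mg sodium: tofu 12.2, strawberries 9.333, sunflower seeds 6.75, pasta 2.375, whole-barley bread 0.4074.
With no serving limits, spend the whole sodium allowance on tofu: 541 mg / 15 mg × 183 mg = 6600.2 mg.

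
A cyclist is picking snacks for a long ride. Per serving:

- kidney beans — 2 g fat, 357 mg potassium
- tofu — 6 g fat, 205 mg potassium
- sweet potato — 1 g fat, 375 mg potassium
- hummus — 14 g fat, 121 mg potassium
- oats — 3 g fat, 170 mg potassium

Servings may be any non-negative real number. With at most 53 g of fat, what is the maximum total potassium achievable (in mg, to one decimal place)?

Potassium per g fat: sweet potato 375, kidney beans 178.5, oats 56.67, tofu 34.17, hummus 8.643.
With no serving limits, spend the whole fat allowance on sweet potato: 53 g / 1 g × 375 mg = 19875.0 mg.

19875.0 mg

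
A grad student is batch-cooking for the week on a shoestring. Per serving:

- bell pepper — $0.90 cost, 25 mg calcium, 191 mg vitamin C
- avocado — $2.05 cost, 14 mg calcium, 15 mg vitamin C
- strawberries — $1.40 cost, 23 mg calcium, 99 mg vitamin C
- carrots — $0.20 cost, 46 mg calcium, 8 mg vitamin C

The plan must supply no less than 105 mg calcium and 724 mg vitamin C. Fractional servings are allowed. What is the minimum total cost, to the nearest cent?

$3.45

Compare the cost at each extreme point of the feasible region.
bell pepper only: max(105/25, 724/191) = 4.2 servings → $3.78.
avocado only: max(105/14, 724/15) = 48.27 servings → $98.95.
strawberries only: max(105/23, 724/99) = 7.313 servings → $10.24.
carrots only: max(105/46, 724/8) = 90.5 servings → $18.10.
bell pepper + avocado with both tight: 3.724 servings and 0.8504 servings → $5.09.
bell pepper + strawberries with both tight: 3.262 servings and 1.019 servings → $4.36.
bell pepper + carrots with both tight: 3.781 servings and 0.2277 servings → $3.45.
avocado + strawberries with both targets exact would need a negative amount; discard.
avocado + carrots: intersection lies outside the first quadrant.
strawberries + carrots: the both-tight solution has a negative serving — not a feasible corner.
Cheapest feasible corner: $3.45.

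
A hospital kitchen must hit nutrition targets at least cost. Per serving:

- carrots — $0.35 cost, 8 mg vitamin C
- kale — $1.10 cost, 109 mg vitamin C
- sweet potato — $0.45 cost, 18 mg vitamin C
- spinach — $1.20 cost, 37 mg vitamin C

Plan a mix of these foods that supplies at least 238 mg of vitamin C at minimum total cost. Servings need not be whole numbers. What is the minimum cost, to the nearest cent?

Cost per mg of vitamin C: kale $0.0101, sweet potato $0.0250, spinach $0.0324, carrots $0.0437.
With no serving limits, use only kale: 238 mg / 109 mg = 2.183 servings × $1.10 = $2.40.

$2.40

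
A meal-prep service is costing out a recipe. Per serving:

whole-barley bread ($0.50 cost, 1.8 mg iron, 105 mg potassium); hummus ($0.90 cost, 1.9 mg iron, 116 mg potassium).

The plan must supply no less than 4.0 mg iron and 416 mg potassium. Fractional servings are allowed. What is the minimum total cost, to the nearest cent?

With two linear requirements the optimum uses one or two foods; enumerate the corners.
whole-barley bread only: max(4.0/1.8, 416/105) = 3.962 servings → $1.98.
hummus only: max(4.0/1.9, 416/116) = 3.586 servings → $3.23.
whole-barley bread + hummus with both targets exact would need a negative amount; discard.
So the least-cost plan costs $1.98.

$1.98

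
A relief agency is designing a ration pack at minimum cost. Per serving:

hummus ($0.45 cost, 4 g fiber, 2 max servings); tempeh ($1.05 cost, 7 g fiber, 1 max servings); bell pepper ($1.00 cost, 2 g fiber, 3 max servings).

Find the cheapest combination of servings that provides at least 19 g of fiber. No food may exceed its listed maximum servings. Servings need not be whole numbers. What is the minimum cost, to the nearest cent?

Cost per g of fiber: hummus $0.1125, tempeh $0.1500, bell pepper $0.5000.
Take 2 servings of hummus: +8.0 g fiber for $0.90 (total $0.90, still need 11.0 g).
Take 1 serving of tempeh: +7.0 g fiber for $1.05 (total $1.95, still need 4.0 g).
Take 2 servings of bell pepper: +4.0 g fiber for $2.00 (total $3.95, still need 0.0 g).
Filling from the cheapest source first is optimal under one linear minimum: $3.95.

$3.95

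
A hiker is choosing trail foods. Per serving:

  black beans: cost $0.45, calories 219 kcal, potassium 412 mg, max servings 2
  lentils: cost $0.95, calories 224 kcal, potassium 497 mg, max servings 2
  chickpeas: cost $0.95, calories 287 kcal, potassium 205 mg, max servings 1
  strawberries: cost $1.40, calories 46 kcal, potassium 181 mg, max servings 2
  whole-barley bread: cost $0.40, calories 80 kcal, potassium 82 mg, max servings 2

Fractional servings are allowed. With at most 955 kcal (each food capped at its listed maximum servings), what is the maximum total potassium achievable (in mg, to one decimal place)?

Potassium per kcal: strawberries 3.935, lentils 2.219, black beans 1.881, whole-barley bread 1.025, chickpeas 0.7143.
Take 2 servings of strawberries: uses 92 kcal, +362.0 mg potassium (running total 362.0 mg).
Take 2 servings of lentils: uses 448 kcal, +994.0 mg potassium (running total 1356.0 mg).
Take 1.895 servings of black beans: uses 415 kcal, +780.7 mg potassium (running total 2136.7 mg).
Greedy by best ratio exhausts the calories allowance optimally: 2136.7 mg.

2136.7 mg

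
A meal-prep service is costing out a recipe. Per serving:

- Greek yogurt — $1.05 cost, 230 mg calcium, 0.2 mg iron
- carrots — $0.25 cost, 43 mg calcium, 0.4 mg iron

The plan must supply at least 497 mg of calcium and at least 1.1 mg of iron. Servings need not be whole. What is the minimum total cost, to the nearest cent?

At the optimum either one food covers both requirements or two foods hit both targets exactly; no other combination can be cheaper.
Greek yogurt only: max(497/230, 1.1/0.2) = 5.5 servings → $5.78.
carrots only: max(497/43, 1.1/0.4) = 11.56 servings → $2.89.
Greek yogurt + carrots with both tight: 1.817 servings and 1.842 servings → $2.37.
So the least-cost plan costs $2.37.

$2.37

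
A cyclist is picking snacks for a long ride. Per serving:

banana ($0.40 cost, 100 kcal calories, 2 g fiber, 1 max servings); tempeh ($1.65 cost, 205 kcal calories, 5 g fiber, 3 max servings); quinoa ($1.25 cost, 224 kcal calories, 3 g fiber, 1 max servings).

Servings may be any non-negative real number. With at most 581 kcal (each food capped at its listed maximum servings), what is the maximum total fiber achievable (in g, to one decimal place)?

14.2 g

Fiber per kcal: tempeh 0.02439, banana 0.02, quinoa 0.01339.
Take 2.834 servings of tempeh: uses 581 kcal, +14.2 g fiber (running total 14.2 g).
Greedy by best ratio exhausts the calories allowance optimally: 14.2 g.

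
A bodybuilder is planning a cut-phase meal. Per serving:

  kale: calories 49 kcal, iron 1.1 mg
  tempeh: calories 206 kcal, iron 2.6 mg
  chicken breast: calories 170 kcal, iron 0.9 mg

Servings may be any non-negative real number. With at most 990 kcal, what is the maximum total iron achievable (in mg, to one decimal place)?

22.2 mg

Iron per kcal: kale 0.02245, tempeh 0.01262, chicken breast 0.005294.
With no serving limits, spend the whole calories allowance on kale: 990 kcal / 49 kcal × 1.1 mg = 22.2 mg.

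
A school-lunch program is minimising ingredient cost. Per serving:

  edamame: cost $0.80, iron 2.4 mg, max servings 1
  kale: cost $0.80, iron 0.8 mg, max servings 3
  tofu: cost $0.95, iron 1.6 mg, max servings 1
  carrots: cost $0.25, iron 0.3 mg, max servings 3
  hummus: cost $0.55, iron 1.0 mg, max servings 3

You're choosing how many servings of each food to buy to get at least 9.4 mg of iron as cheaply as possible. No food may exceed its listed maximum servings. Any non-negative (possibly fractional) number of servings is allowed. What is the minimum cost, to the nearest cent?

$5.65

Cost per mg of iron: edamame $0.3333, hummus $0.5500, tofu $0.5938, carrots $0.8333, kale $1.0000.
Take 1 serving of edamame: +2.4 mg iron for $0.80 (total $0.80, still need 7.0 mg).
Take 3 servings of hummus: +3.0 mg iron for $1.65 (total $2.45, still need 4.0 mg).
Take 1 serving of tofu: +1.6 mg iron for $0.95 (total $3.40, still need 2.4 mg).
Take 3 servings of carrots: +0.9 mg iron for $0.75 (total $4.15, still need 1.5 mg).
Take 1.875 servings of kale: +1.5 mg iron for $1.50 (total $5.65, still need 0.0 mg).
Greedy by cheapest-per-mg is optimal for a single linear constraint, so the minimum cost is $5.65.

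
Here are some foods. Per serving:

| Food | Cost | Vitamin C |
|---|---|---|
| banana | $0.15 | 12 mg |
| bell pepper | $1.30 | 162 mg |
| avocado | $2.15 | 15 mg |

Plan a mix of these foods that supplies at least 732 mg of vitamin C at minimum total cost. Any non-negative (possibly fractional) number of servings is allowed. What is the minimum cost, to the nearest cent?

$5.87

Cost per mg of vitamin C: bell pepper $0.0080, banana $0.0125, avocado $0.1433.
With no serving limits, use only bell pepper: 732 mg / 162 mg = 4.519 servings × $1.30 = $5.87.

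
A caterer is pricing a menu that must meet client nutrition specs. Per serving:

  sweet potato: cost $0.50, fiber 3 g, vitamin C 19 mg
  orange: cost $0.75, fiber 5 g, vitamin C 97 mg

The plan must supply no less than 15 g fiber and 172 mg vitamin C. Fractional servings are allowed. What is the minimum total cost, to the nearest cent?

The cheapest plan sits at a corner of the feasible region — with two constraints it uses at most two foods.
sweet potato only: max(15/3, 172/19) = 9.053 servings → $4.53.
orange only: max(15/5, 172/97) = 3 servings → $2.25.
sweet potato + orange with both tight: 3.036 servings and 1.179 servings → $2.40.
The minimum over all feasible corners is $2.25.

$2.25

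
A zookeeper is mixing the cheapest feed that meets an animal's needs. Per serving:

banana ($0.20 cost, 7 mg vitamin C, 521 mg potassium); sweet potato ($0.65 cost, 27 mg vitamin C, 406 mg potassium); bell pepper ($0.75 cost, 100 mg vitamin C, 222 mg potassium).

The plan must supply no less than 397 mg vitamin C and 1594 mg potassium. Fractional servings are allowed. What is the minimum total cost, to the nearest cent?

Two binding constraints pin down two serving amounts, so the optimal mix uses at most two foods. The candidates are each food alone (scaled to the tighter of vitamin C/potassium) and each pair with both constraints tight.
banana only: max(397/7, 1594/521) = 56.71 servings → $11.34.
sweet potato only: max(397/27, 1594/406) = 14.7 servings → $9.56.
bell pepper only: max(397/100, 1594/222) = 7.18 servings → $5.39.
banana + sweet potato with both targets exact would need a negative amount; discard.
banana + bell pepper with both tight: 1.41 servings and 3.871 servings → $3.19.
sweet potato + bell pepper with both tight: 2.059 servings and 3.414 servings → $3.90.
Cheapest feasible corner: $3.19.

$3.19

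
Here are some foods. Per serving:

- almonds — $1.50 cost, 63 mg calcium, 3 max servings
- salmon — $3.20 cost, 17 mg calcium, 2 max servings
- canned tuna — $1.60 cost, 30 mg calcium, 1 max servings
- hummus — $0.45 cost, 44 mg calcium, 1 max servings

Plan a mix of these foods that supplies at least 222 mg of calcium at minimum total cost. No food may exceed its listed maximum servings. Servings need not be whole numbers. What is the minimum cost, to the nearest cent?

Cost per mg of calcium: hummus $0.0102, almonds $0.0238, canned tuna $0.0533, salmon $0.1882.
Take 1 serving of hummus: +44.0 mg calcium for $0.45 (total $0.45, still need 178.0 mg).
Take 2.825 servings of almonds: +178.0 mg calcium for $4.24 (total $4.69, still need 0.0 mg).
Filling from the cheapest source first is optimal under one linear minimum: $4.69.

$4.69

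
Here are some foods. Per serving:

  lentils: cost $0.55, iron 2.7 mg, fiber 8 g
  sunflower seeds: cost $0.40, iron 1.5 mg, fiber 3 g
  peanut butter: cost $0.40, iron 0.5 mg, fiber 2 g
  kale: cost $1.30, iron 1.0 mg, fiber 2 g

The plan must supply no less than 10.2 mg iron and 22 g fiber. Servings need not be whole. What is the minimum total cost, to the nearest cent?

A basic optimal solution has at most two foods positive. Try each food alone and each pair with both targets met exactly.
lentils only: max(10.2/2.7, 22/8) = 3.778 servings → $2.08.
sunflower seeds only: max(10.2/1.5, 22/3) = 7.333 servings → $2.93.
peanut butter only: max(10.2/0.5, 22/2) = 20.4 servings → $8.16.
kale only: max(10.2/1.0, 22/2) = 11 servings → $14.30.
lentils + sunflower seeds with both tight: 0.6154 servings and 5.692 servings → $2.62.
lentils + peanut butter: the both-tight solution has a negative serving — not a feasible corner.
lentils + kale with both tight: 0.6154 servings and 8.538 servings → $11.44.
sunflower seeds + peanut butter with both tight: 6.267 servings and 1.6 servings → $3.15.
sunflower seeds + kale (both tight): parallel constraints — no distinct corner.
peanut butter + kale with both tight: 1.6 servings and 9.4 servings → $12.86.
The minimum over all feasible corners is $2.08.

$2.08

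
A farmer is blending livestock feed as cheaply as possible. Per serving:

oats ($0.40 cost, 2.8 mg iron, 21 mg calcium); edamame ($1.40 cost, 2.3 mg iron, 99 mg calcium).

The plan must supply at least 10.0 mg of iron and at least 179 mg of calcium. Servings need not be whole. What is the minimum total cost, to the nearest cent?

At the optimum either one food covers both requirements or two foods hit both targets exactly; no other combination can be cheaper.
oats only: max(10.0/2.8, 179/21) = 8.524 servings → $3.41.
edamame only: max(10.0/2.3, 179/99) = 4.348 servings → $6.09.
oats + edamame with both tight: 2.526 servings and 1.272 servings → $2.79.
Cheapest feasible corner: $2.79.

$2.79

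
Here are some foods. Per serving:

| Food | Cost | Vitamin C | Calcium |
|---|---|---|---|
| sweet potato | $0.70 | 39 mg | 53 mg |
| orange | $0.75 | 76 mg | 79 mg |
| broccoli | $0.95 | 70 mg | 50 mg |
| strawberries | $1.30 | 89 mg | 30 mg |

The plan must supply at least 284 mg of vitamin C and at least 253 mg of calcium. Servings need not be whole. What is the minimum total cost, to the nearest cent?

$2.80

For a min-cost LP with two ≥-constraints, a basic feasible solution has at most two positive variables.
sweet potato only: max(284/39, 253/53) = 7.282 servings → $5.10.
orange only: max(284/76, 253/79) = 3.737 servings → $2.80.
broccoli only: max(284/70, 253/50) = 5.06 servings → $4.81.
strawberries only: max(284/89, 253/30) = 8.433 servings → $10.96.
sweet potato + orange: intersection lies outside the first quadrant.
sweet potato + broccoli with both tight: 1.994 servings and 2.946 servings → $4.19.
sweet potato + strawberries with both tight: 3.946 servings and 1.462 servings → $4.66.
orange + broccoli with both tight: 2.029 servings and 1.854 servings → $3.28.
orange + strawberries with both tight: 2.946 servings and 0.6752 servings → $3.09.
broccoli + strawberries: intersection lies outside the first quadrant.
The minimum over all feasible corners is $2.80.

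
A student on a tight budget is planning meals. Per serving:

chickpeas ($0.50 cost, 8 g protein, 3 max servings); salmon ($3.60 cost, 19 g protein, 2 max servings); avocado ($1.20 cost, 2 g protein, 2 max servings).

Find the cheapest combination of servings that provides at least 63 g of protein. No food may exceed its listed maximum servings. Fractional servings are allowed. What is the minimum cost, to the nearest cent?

$9.30

Cost per g of protein: chickpeas $0.0625, salmon $0.1895, avocado $0.6000.
Take 3 servings of chickpeas: +24.0 g protein for $1.50 (total $1.50, still need 39.0 g).
Take 2 servings of salmon: +38.0 g protein for $7.20 (total $8.70, still need 1.0 g).
Take 0.5 servings of avocado: +1.0 g protein for $0.60 (total $9.30, still need 0.0 g).
Filling from the cheapest source first is optimal under one linear minimum: $9.30.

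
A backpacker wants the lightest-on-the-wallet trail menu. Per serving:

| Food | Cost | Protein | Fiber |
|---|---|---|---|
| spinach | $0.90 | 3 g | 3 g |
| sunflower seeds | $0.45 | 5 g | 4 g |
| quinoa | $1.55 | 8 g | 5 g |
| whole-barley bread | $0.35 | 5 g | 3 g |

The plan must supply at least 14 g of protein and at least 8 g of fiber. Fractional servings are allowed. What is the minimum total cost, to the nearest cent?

$0.98

The cheapest plan sits at a corner of the feasible region — with two constraints it uses at most two foods.
spinach only: max(14/3, 8/3) = 4.667 servings → $4.20.
sunflower seeds only: max(14/5, 8/4) = 2.8 servings → $1.26.
quinoa only: max(14/8, 8/5) = 1.75 servings → $2.71.
whole-barley bread only: max(14/5, 8/3) = 2.8 servings → $0.98.
spinach + sunflower seeds: the both-tight solution has a negative serving — not a feasible corner.
spinach + quinoa: intersection lies outside the first quadrant.
spinach + whole-barley bread: the both-tight solution has a negative serving — not a feasible corner.
sunflower seeds + quinoa: intersection lies outside the first quadrant.
sunflower seeds + whole-barley bread: intersection lies outside the first quadrant.
quinoa + whole-barley bread with both targets exact would need a negative amount; discard.
The minimum over all feasible corners is $0.98.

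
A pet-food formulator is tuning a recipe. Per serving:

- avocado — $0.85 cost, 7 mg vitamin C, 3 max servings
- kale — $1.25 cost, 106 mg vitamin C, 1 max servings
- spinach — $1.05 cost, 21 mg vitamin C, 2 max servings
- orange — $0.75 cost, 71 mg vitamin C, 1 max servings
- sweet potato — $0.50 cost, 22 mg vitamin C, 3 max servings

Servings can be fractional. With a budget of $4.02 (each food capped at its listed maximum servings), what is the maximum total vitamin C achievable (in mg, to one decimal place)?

253.4 mg

Vitamin C per dollar: orange 94.67, kale 84.8, sweet potato 44, spinach 20, avocado 8.235.
Take 1 serving of orange: spends $0.75, +71.0 mg vitamin C (running total 71.0 mg).
Take 1 serving of kale: spends $1.25, +106.0 mg vitamin C (running total 177.0 mg).
Take 3 servings of sweet potato: spends $1.50, +66.0 mg vitamin C (running total 243.0 mg).
Take 0.4952 servings of spinach: spends $0.52, +10.4 mg vitamin C (running total 253.4 mg).
Filling greedily by vitamin C-per-dollar is optimal for one linear limit, giving 253.4 mg.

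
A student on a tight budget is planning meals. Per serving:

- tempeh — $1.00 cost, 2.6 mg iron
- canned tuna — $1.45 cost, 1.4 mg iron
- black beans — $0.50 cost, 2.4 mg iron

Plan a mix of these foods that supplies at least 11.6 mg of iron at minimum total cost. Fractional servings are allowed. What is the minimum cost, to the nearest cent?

Cost per mg of iron: black beans $0.2083, tempeh $0.3846, canned tuna $1.0357.
With no serving limits, use only black beans: 11.6 mg / 2.4 mg = 4.833 servings × $0.50 = $2.42.

$2.42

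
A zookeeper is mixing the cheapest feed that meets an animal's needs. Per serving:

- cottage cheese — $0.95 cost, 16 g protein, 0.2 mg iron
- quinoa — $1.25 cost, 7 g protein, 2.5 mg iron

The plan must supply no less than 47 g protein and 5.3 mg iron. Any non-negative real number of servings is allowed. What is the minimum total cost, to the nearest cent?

$4.42

An LP optimum is at a vertex; with two nutrient constraints at most two foods are used. Check each candidate.
cottage cheese only: max(47/16, 5.3/0.2) = 26.5 servings → $25.18.
quinoa only: max(47/7, 5.3/2.5) = 6.714 servings → $8.39.
cottage cheese + quinoa with both tight: 2.083 servings and 1.953 servings → $4.42.
Cheapest feasible corner: $4.42.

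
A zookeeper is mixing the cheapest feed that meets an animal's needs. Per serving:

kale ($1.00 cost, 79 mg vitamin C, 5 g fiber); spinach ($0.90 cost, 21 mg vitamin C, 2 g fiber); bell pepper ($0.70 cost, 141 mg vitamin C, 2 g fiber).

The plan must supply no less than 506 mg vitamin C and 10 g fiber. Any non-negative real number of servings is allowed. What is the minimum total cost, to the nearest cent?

Two binding constraints pin down two serving amounts, so the optimal mix uses at most two foods. The candidates are each food alone (scaled to the tighter of vitamin C/fiber) and each pair with both constraints tight.
kale only: max(506/79, 10/5) = 6.405 servings → $6.41.
spinach only: max(506/21, 10/2) = 24.1 servings → $21.69.
bell pepper only: max(506/141, 10/2) = 5 servings → $3.50.
kale + spinach with both targets exact would need a negative amount; discard.
kale + bell pepper with both tight: 0.7276 servings and 3.181 servings → $2.95.
spinach + bell pepper with both tight: 1.658 servings and 3.342 servings → $3.83.
Cheapest feasible corner: $2.95.

$2.95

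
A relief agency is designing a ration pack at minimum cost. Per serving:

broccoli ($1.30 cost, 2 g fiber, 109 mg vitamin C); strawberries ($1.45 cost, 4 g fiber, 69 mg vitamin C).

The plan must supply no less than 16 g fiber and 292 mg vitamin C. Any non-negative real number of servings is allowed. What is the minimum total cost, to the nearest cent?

$5.92

Check every corner: each single food scaled to meet both minima, and each pair solved so both constraints bind.
broccoli only: max(16/2, 292/109) = 8 servings → $10.40.
strawberries only: max(16/4, 292/69) = 4.232 servings → $6.14.
broccoli + strawberries with both tight: 0.2148 servings and 3.893 servings → $5.92.
The minimum over all feasible corners is $5.92.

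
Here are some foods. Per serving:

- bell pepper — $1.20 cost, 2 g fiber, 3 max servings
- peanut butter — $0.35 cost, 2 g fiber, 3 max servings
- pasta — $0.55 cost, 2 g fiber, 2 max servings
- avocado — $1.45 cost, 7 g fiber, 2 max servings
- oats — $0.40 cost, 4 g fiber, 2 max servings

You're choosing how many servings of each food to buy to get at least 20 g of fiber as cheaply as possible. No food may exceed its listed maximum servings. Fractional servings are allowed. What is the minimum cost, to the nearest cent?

Cost per g of fiber: oats $0.1000, peanut butter $0.1750, avocado $0.2071, pasta $0.2750, bell pepper $0.6000.
Take 2 servings of oats: +8.0 g fiber for $0.80 (total $0.80, still need 12.0 g).
Take 3 servings of peanut butter: +6.0 g fiber for $1.05 (total $1.85, still need 6.0 g).
Take 0.8571 servings of avocado: +6.0 g fiber for $1.24 (total $3.09, still need 0.0 g).
Greedy by cheapest-per-g is optimal for a single linear constraint, so the minimum cost is $3.09.

$3.09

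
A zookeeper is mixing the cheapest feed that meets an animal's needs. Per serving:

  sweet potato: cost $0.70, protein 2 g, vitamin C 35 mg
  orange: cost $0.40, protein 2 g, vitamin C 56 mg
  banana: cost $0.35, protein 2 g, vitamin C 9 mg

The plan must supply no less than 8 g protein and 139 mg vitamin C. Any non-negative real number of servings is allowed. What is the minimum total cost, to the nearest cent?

$1.51

At the optimum either one food covers both requirements or two foods hit both targets exactly; no other combination can be cheaper.
sweet potato only: max(8/2, 139/35) = 4 servings → $2.80.
orange only: max(8/2, 139/56) = 4 servings → $1.60.
banana only: max(8/2, 139/9) = 15.44 servings → $5.41.
sweet potato + orange: the both-tight solution has a negative serving — not a feasible corner.
sweet potato + banana with both tight: 3.962 servings and 0.03846 servings → $2.79.
orange + banana with both tight: 2.191 servings and 1.809 servings → $1.51.
So the least-cost plan costs $1.51.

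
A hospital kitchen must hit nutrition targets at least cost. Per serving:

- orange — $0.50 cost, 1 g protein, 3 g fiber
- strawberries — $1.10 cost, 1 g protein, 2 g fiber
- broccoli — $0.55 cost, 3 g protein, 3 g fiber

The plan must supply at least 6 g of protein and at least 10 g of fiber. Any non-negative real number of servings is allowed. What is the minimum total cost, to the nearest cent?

orange only: max(6/1, 10/3) = 6 servings → $3.00.
strawberries only: max(6/1, 10/2) = 6 servings → $6.60.
broccoli only: max(6/3, 10/3) = 3.333 servings → $1.83.
orange + strawberries: the both-tight solution has a negative serving — not a feasible corner.
orange + broccoli with both tight: 2 servings and 1.333 servings → $1.73.
strawberries + broccoli with both tight: 4 servings and 0.6667 servings → $4.77.
So the least-cost plan costs $1.73.

$1.73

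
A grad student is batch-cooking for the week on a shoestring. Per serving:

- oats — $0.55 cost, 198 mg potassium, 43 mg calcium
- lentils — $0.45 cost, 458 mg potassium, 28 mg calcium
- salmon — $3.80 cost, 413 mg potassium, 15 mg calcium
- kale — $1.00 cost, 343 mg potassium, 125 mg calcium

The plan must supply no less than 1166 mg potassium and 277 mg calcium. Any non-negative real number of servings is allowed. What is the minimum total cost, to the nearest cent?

This is a tiny linear program; its minimum lies at a vertex of the feasible set. List the vertices and price them.
oats only: max(1166/198, 277/43) = 6.442 servings → $3.54.
lentils only: max(1166/458, 277/28) = 9.893 servings → $4.45.
salmon only: max(1166/413, 277/15) = 18.47 servings → $70.17.
kale only: max(1166/343, 277/125) = 3.399 servings → $3.40.
oats + lentils: intersection lies outside the first quadrant.
oats + salmon: intersection lies outside the first quadrant.
oats + kale with both tight: 5.073 servings and 0.4708 servings → $3.26.
lentils + salmon with both targets exact would need a negative amount; discard.
lentils + kale with both tight: 1.065 servings and 1.977 servings → $2.46.
salmon + kale with both tight: 1.092 servings and 2.085 servings → $6.23.
So the least-cost plan costs $2.46.

$2.46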